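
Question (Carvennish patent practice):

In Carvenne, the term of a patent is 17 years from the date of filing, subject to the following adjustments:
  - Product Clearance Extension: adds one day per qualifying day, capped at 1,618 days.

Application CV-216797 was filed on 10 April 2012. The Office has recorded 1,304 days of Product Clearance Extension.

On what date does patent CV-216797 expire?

Base term: filing date + 17 years → 10 April 2029.
Product Clearance Extension: 1304 days (within the 1618-day cap) → +1304 days → 4 November 2032.

November 4, 2032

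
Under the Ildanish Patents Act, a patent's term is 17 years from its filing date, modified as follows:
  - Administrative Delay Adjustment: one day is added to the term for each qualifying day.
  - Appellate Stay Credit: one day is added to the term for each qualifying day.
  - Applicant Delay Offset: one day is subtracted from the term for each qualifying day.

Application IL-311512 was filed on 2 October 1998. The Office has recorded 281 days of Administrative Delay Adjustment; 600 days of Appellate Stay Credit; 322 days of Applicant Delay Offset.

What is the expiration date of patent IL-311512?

Base term: filing date + 17 years → 2 October 2015.
Administrative Delay Adjustment: +281 days → 9 July 2016.
Appellate Stay Credit: +600 days → 1 March 2018.
Applicant Delay Offset: −322 days → 13 April 2017.

2017-04-13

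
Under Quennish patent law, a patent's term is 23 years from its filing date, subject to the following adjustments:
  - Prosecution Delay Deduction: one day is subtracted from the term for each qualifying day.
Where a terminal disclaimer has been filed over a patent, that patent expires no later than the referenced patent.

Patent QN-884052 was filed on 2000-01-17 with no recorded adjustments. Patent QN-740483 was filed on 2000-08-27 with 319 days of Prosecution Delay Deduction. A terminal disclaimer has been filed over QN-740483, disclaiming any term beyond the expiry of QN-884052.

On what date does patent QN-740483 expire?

Natural term of QN-740483:
  Base: filing + 23 years → 27 August 2023.
  Prosecution Delay Deduction: −319 days → 12 October 2022.
Expiry of referenced patent QN-884052:
  Base: filing + 23 years → 17 January 2023.
Terminal disclaimer: QN-740483 expires on the earlier of 12 October 2022 and 17 January 2023.

2022-10-12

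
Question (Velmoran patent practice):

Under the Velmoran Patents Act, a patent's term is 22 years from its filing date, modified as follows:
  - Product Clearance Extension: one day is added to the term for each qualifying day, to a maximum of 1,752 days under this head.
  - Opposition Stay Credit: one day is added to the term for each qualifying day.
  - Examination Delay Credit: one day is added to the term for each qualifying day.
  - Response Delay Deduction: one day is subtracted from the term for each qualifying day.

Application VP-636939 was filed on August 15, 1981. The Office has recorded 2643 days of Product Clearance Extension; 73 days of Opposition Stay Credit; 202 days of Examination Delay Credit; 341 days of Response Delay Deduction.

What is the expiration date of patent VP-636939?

Base term: filing date + 22 years → 15 August 2003.
Product Clearance Extension: 2643 days claimed exceeds the 1752-day cap, so +1752 days → 1 June 2008.
Opposition Stay Credit: +73 days → 13 August 2008.
Examination Delay Credit: +202 days → 3 March 2009.
Response Delay Deduction: −341 days → 27 March 2008.

2008-03-27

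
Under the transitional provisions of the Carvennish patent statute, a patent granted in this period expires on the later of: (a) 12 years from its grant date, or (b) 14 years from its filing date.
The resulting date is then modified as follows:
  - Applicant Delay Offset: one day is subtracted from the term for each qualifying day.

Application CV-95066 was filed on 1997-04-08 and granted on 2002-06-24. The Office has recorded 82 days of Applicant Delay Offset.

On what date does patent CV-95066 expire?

2014-04-03

(a) grant + 12 years → 24 June 2014.
(b) filing + 14 years → 8 April 2011.
Later of the two: 24 June 2014.
Applicant Delay Offset: −82 days → 3 April 2014.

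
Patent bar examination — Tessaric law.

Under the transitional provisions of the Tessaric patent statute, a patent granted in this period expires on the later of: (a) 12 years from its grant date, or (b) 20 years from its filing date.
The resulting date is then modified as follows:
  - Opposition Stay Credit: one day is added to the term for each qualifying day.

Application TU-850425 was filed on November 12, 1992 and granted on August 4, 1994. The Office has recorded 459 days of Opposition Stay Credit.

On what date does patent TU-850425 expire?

(a) grant + 12 years → 4 August 2006.
(b) filing + 20 years → 12 November 2012.
Later of the two: 12 November 2012.
Opposition Stay Credit: +459 days → 14 February 2014.

2014-02-14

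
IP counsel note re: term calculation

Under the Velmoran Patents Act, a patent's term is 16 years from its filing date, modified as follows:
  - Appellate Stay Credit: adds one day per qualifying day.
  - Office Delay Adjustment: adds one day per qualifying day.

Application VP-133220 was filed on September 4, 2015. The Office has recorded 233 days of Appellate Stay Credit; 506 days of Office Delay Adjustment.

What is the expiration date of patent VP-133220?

Base term: filing date + 16 years → 4 September 2031.
Appellate Stay Credit: +233 days → 24 April 2032.
Office Delay Adjustment: +506 days → 12 September 2033.

2033-09-12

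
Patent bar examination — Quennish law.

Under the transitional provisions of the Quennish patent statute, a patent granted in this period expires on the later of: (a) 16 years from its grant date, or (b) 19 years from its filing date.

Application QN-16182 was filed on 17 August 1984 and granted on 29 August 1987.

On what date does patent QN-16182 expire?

(a) grant + 16 years → 29 August 2003.
(b) filing + 19 years → 17 August 2003.
Later of the two: 29 August 2003.

August 29, 2003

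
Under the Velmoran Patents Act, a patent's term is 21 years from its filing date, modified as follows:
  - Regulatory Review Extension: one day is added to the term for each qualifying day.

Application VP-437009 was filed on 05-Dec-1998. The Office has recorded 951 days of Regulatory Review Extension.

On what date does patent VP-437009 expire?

Base term: filing date + 21 years → 5 December 2019.
Regulatory Review Extension: +951 days → 13 July 2022.

2022-07-13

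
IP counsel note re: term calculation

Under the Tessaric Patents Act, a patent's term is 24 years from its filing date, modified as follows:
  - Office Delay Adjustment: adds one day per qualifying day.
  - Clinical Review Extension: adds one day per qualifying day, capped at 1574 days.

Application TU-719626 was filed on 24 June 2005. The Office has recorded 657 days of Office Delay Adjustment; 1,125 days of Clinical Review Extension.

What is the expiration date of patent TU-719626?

Base term: filing date + 24 years → 24 June 2029.
Office Delay Adjustment: +657 days → 12 April 2031.
Clinical Review Extension: 1125 days (within the 1574-day cap) → +1125 days → 11 May 2034.

May 11, 2034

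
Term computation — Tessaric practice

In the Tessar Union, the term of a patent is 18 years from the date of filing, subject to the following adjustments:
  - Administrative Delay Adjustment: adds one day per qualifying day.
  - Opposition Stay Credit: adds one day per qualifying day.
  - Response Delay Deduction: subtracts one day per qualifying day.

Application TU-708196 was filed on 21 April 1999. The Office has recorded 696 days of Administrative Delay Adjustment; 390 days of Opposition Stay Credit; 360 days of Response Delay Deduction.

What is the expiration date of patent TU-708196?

Base term: filing date + 18 years → 21 April 2017.
Administrative Delay Adjustment: +696 days → 18 March 2019.
Opposition Stay Credit: +390 days → 11 April 2020.
Response Delay Deduction: −360 days → 17 April 2019.

April 17, 2019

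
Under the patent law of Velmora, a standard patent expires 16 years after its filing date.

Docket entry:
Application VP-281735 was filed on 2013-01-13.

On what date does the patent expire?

January 13, 2029

Filing date + 16 years → 13 January 2029.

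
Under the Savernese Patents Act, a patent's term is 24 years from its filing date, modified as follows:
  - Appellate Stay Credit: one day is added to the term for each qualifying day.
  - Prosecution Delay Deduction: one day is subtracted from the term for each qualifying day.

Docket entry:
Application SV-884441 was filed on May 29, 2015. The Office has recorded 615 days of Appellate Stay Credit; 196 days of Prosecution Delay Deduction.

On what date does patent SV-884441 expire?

Base term: filing date + 24 years → 29 May 2039.
Appellate Stay Credit: +615 days → 2 February 2041.
Prosecution Delay Deduction: −196 days → 21 July 2040.

2040-07-21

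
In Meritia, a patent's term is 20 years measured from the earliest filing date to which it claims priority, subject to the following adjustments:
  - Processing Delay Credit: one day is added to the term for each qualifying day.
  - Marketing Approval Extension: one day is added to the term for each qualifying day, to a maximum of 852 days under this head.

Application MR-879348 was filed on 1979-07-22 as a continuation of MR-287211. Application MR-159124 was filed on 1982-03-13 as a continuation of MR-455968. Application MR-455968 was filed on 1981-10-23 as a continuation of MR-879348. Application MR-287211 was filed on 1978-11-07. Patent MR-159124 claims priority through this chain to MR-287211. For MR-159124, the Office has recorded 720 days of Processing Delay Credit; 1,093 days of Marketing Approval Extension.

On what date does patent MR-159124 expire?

February 26, 2003

Earliest priority filing: 7 November 1978.
Base term: 7 November 1978 + 20 years → 7 November 1998.
Processing Delay Credit: +720 days → 27 October 2000.
Marketing Approval Extension: 1093 days claimed exceeds the 852-day cap, so +852 days → 26 February 2003.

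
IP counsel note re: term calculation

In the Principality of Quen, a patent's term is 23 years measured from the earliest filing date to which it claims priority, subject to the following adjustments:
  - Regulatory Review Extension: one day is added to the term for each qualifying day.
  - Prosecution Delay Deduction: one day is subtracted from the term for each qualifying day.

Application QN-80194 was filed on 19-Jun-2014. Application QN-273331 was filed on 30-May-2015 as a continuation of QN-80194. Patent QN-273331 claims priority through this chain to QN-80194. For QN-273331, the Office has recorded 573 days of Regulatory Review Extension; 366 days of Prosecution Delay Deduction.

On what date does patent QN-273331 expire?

Earliest priority filing: 19 June 2014.
Base term: 19 June 2014 + 23 years → 19 June 2037.
Regulatory Review Extension: +573 days → 13 January 2039.
Prosecution Delay Deduction: −366 days → 12 January 2038.

January 12, 2038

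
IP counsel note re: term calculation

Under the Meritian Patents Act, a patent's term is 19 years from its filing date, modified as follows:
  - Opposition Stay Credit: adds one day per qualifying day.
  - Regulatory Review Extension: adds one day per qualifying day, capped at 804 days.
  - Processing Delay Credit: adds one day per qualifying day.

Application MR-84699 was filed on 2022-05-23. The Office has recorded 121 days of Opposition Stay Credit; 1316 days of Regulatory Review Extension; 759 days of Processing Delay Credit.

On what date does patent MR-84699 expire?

2046-01-01

Base term: filing date + 19 years → 23 May 2041.
Opposition Stay Credit: +121 days → 21 September 2041.
Regulatory Review Extension: 1316 days claimed exceeds the 804-day cap, so +804 days → 4 December 2043.
Processing Delay Credit: +759 days → 1 January 2046.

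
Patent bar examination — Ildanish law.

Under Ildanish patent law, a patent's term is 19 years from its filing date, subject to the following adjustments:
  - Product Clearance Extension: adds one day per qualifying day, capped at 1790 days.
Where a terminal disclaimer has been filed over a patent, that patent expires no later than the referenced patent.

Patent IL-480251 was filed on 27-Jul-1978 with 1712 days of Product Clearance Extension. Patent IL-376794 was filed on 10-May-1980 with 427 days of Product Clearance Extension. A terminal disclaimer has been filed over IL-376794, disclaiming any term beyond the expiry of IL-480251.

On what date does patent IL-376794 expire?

2000-07-10

Natural term of IL-376794:
  Base: filing + 19 years → 10 May 1999.
  Product Clearance Extension: 427 days (within the 1790-day cap) → +427 days → 10 July 2000.
Expiry of referenced patent IL-480251:
  Base: filing + 19 years → 27 July 1997.
  Product Clearance Extension: 1712 days (within the 1790-day cap) → +1712 days → 4 April 2002.
Terminal disclaimer: IL-376794 expires on the earlier of 10 July 2000 and 4 April 2002.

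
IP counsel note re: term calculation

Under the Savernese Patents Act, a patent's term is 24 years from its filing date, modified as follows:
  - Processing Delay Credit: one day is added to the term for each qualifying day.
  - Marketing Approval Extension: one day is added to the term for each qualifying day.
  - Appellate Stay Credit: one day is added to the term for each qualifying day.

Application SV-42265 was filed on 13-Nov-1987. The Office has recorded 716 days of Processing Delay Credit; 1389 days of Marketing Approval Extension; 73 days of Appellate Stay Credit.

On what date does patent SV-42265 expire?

Base term: filing date + 24 years → 13 November 2011.
Processing Delay Credit: +716 days → 29 October 2013.
Marketing Approval Extension: +1389 days → 18 August 2017.
Appellate Stay Credit: +73 days → 30 October 2017.

2017-10-30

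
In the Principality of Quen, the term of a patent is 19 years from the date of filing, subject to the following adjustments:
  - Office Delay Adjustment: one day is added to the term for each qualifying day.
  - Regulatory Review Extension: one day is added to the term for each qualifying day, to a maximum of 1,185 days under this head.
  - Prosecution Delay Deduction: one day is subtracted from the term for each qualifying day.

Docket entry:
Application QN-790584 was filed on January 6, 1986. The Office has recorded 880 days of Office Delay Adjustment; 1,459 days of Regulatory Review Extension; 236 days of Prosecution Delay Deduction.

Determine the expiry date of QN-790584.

2010-01-09

Base term: filing date + 19 years → 6 January 2005.
Office Delay Adjustment: +880 days → 5 June 2007.
Regulatory Review Extension: 1459 days claimed exceeds the 1185-day cap, so +1185 days → 2 September 2010.
Prosecution Delay Deduction: −236 days → 9 January 2010.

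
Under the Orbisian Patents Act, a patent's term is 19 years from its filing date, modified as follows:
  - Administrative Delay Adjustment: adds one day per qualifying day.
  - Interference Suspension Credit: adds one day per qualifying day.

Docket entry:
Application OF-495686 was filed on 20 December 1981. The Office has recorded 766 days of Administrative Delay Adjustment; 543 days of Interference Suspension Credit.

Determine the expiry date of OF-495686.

July 21, 2004

Base term: filing date + 19 years → 20 December 2000.
Administrative Delay Adjustment: +766 days → 25 January 2003.
Interference Suspension Credit: +543 days → 21 July 2004.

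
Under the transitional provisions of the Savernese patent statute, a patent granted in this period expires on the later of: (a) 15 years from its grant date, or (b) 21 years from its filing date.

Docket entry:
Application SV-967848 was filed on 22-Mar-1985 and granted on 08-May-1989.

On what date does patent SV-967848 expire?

2006-03-22

(a) grant + 15 years → 8 May 2004.
(b) filing + 21 years → 22 March 2006.
Later of the two: 22 March 2006.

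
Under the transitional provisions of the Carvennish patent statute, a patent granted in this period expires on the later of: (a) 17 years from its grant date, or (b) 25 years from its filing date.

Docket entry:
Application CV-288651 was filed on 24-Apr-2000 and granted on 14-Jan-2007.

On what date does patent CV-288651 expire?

April 24, 2025

(a) grant + 17 years → 14 January 2024.
(b) filing + 25 years → 24 April 2025.
Later of the two: 24 April 2025.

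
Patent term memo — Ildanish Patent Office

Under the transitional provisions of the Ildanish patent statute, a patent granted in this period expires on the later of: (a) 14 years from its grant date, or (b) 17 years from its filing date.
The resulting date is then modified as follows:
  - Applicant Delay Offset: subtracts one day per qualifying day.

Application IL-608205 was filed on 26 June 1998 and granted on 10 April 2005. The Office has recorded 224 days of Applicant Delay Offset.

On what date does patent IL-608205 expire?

2018-08-29

(a) grant + 14 years → 10 April 2019.
(b) filing + 17 years → 26 June 2015.
Later of the two: 10 April 2019.
Applicant Delay Offset: −224 days → 29 August 2018.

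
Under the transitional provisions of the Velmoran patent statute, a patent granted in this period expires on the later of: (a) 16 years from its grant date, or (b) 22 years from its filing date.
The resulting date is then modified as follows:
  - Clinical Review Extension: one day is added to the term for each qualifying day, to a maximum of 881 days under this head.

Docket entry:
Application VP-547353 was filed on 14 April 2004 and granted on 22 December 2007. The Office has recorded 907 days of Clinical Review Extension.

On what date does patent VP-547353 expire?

2028-09-11

(a) grant + 16 years → 22 December 2023.
(b) filing + 22 years → 14 April 2026.
Later of the two: 14 April 2026.
Clinical Review Extension: 907 days claimed exceeds the 881-day cap, so +881 days → 11 September 2028.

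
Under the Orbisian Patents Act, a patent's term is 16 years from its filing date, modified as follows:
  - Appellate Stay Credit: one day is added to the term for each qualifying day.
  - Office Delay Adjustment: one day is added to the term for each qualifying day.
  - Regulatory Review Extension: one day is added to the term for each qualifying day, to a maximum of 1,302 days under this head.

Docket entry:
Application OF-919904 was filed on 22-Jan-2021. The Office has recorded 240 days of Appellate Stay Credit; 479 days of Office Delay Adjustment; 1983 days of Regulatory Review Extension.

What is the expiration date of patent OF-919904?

2042-08-05

Base term: filing date + 16 years → 22 January 2037.
Appellate Stay Credit: +240 days → 19 September 2037.
Office Delay Adjustment: +479 days → 11 January 2039.
Regulatory Review Extension: 1983 days claimed exceeds the 1302-day cap, so +1302 days → 5 August 2042.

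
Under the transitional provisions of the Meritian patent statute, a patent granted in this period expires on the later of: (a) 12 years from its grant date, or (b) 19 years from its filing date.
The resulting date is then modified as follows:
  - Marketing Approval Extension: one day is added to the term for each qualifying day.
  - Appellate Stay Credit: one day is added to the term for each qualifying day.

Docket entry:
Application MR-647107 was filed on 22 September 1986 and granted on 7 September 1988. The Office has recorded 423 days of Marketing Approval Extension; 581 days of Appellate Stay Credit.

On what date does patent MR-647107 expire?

(a) grant + 12 years → 7 September 2000.
(b) filing + 19 years → 22 September 2005.
Later of the two: 22 September 2005.
Marketing Approval Extension: +423 days → 19 November 2006.
Appellate Stay Credit: +581 days → 22 June 2008.

2008-06-22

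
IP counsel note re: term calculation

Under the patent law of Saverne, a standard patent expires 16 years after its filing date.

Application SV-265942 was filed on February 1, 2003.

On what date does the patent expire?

2019-02-01

Filing date + 16 years → 1 February 2019.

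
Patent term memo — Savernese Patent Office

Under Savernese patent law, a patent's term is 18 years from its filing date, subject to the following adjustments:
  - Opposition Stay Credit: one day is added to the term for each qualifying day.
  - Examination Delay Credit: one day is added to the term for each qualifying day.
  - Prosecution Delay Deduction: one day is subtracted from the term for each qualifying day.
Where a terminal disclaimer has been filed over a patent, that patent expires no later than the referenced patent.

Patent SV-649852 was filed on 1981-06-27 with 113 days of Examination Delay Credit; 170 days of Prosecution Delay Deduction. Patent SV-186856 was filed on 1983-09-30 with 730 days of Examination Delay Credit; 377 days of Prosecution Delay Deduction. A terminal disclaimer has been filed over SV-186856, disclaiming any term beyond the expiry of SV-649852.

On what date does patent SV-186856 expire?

Natural term of SV-186856:
  Base: filing + 18 years → 30 September 2001.
  Examination Delay Credit: +730 days → 30 September 2003.
  Prosecution Delay Deduction: −377 days → 18 September 2002.
Expiry of referenced patent SV-649852:
  Base: filing + 18 years → 27 June 1999.
  Examination Delay Credit: +113 days → 18 October 1999.
  Prosecution Delay Deduction: −170 days → 1 May 1999.
Terminal disclaimer: SV-186856 expires on the earlier of 18 September 2002 and 1 May 1999.

1999-05-01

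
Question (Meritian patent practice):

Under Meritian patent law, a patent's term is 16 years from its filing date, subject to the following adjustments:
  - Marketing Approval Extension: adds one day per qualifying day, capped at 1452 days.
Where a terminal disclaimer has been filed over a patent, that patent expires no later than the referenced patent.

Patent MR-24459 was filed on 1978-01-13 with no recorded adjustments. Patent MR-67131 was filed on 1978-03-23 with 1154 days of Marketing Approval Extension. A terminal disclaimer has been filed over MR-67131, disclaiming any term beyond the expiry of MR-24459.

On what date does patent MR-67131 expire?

Natural term of MR-67131:
  Base: filing + 16 years → 23 March 1994.
  Marketing Approval Extension: 1154 days (within the 1452-day cap) → +1154 days → 20 May 1997.
Expiry of referenced patent MR-24459:
  Base: filing + 16 years → 13 January 1994.
Terminal disclaimer: MR-67131 expires on the earlier of 20 May 1997 and 13 January 1994.

January 13, 1994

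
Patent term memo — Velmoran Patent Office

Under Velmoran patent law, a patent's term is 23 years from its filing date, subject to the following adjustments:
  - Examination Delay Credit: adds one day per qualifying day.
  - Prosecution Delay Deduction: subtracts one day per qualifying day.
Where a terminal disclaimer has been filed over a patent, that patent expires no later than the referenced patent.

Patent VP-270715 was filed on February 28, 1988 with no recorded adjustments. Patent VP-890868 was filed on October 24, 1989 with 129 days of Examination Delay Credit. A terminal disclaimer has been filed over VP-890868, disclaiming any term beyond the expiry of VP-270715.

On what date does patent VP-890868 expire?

Natural term of VP-890868:
  Base: filing + 23 years → 24 October 2012.
  Examination Delay Credit: +129 days → 2 March 2013.
Expiry of referenced patent VP-270715:
  Base: filing + 23 years → 28 February 2011.
Terminal disclaimer: VP-890868 expires on the earlier of 2 March 2013 and 28 February 2011.

February 28, 2011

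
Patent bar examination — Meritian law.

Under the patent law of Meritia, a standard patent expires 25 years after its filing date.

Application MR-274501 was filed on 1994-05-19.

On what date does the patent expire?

May 19, 2019

Filing date + 25 years → 19 May 2019.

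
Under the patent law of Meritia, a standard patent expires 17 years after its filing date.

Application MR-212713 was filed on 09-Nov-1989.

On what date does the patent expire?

November 9, 2006

Filing date + 17 years → 9 November 2006.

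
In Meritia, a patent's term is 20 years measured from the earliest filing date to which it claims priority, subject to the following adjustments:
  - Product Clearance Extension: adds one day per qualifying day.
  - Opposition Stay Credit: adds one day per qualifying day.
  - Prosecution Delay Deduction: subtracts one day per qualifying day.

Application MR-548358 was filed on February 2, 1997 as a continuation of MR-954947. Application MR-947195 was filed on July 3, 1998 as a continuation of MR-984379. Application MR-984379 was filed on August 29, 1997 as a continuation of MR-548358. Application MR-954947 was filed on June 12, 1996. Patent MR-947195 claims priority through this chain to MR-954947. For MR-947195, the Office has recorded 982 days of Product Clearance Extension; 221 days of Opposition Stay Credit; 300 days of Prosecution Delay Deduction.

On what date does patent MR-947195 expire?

Earliest priority filing: 12 June 1996.
Base term: 12 June 1996 + 20 years → 12 June 2016.
Product Clearance Extension: +982 days → 19 February 2019.
Opposition Stay Credit: +221 days → 28 September 2019.
Prosecution Delay Deduction: −300 days → 2 December 2018.

2018-12-02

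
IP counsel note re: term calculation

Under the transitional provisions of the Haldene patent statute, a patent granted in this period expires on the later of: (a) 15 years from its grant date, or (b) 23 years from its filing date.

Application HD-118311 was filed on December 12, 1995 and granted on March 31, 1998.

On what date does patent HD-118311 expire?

(a) grant + 15 years → 31 March 2013.
(b) filing + 23 years → 12 December 2018.
Later of the two: 12 December 2018.

2018-12-12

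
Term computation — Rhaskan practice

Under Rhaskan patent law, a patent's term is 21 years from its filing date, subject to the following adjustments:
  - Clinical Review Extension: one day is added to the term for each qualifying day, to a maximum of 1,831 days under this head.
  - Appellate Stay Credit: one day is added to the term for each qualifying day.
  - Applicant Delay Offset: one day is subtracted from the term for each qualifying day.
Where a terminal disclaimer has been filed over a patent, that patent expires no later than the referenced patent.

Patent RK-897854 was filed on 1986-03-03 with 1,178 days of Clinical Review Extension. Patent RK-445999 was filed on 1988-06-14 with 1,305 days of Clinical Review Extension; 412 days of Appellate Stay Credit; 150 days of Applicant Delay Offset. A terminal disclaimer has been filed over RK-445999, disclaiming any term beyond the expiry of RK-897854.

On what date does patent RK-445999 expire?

May 24, 2010

Natural term of RK-445999:
  Base: filing + 21 years → 14 June 2009.
  Clinical Review Extension: 1305 days (within the 1831-day cap) → +1305 days → 9 January 2013.
  Appellate Stay Credit: +412 days → 25 February 2014.
  Applicant Delay Offset: −150 days → 28 September 2013.
Expiry of referenced patent RK-897854:
  Base: filing + 21 years → 3 March 2007.
  Clinical Review Extension: 1178 days (within the 1831-day cap) → +1178 days → 24 May 2010.
Terminal disclaimer: RK-445999 expires on the earlier of 28 September 2013 and 24 May 2010.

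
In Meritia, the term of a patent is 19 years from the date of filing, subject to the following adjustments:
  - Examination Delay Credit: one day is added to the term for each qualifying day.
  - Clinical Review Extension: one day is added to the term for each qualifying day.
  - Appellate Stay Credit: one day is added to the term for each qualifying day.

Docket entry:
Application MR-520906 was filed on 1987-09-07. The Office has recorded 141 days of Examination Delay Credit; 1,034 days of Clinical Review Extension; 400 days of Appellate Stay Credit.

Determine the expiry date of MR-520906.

December 30, 2010

Base term: filing date + 19 years → 7 September 2006.
Examination Delay Credit: +141 days → 26 January 2007.
Clinical Review Extension: +1034 days → 25 November 2009.
Appellate Stay Credit: +400 days → 30 December 2010.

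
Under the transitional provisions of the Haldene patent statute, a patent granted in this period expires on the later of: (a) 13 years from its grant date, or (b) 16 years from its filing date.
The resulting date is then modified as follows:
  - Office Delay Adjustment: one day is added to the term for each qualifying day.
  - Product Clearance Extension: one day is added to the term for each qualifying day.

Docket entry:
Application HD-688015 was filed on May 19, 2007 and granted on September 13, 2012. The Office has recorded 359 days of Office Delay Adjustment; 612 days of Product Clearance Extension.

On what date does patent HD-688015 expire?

(a) grant + 13 years → 13 September 2025.
(b) filing + 16 years → 19 May 2023.
Later of the two: 13 September 2025.
Office Delay Adjustment: +359 days → 7 September 2026.
Product Clearance Extension: +612 days → 11 May 2028.

2028-05-11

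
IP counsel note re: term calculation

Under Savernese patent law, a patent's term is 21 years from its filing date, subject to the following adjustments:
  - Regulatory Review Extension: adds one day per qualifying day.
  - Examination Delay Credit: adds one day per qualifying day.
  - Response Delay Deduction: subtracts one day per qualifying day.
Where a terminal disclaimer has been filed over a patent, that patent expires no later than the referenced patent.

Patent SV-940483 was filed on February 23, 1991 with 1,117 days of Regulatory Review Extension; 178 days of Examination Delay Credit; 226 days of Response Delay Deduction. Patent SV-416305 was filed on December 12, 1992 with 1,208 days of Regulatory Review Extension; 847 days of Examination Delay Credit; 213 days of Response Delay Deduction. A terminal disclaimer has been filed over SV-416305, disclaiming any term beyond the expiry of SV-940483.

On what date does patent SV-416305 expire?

January 27, 2015

Natural term of SV-416305:
  Base: filing + 21 years → 12 December 2013.
  Regulatory Review Extension: +1208 days → 3 April 2017.
  Examination Delay Credit: +847 days → 29 July 2019.
  Response Delay Deduction: −213 days → 28 December 2018.
Expiry of referenced patent SV-940483:
  Base: filing + 21 years → 23 February 2012.
  Regulatory Review Extension: +1117 days → 16 March 2015.
  Examination Delay Credit: +178 days → 10 September 2015.
  Response Delay Deduction: −226 days → 27 January 2015.
Terminal disclaimer: SV-416305 expires on the earlier of 28 December 2018 and 27 January 2015.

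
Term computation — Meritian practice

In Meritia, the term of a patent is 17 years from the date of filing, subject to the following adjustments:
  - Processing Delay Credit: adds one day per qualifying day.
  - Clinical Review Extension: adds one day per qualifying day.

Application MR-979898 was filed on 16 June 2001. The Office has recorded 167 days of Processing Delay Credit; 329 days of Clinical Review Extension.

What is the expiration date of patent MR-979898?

2019-10-25

Base term: filing date + 17 years → 16 June 2018.
Processing Delay Credit: +167 days → 30 November 2018.
Clinical Review Extension: +329 days → 25 October 2019.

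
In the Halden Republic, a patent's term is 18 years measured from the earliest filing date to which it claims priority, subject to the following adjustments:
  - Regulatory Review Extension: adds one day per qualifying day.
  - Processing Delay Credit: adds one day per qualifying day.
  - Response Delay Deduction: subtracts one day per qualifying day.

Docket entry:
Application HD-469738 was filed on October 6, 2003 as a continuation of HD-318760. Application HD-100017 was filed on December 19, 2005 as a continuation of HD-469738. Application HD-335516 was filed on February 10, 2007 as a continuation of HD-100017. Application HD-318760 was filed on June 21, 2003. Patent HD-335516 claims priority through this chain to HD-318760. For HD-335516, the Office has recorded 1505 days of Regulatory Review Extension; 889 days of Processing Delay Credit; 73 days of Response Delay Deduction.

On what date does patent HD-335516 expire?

2027-10-29

Earliest priority filing: 21 June 2003.
Base term: 21 June 2003 + 18 years → 21 June 2021.
Regulatory Review Extension: +1505 days → 4 August 2025.
Processing Delay Credit: +889 days → 10 January 2028.
Response Delay Deduction: −73 days → 29 October 2027.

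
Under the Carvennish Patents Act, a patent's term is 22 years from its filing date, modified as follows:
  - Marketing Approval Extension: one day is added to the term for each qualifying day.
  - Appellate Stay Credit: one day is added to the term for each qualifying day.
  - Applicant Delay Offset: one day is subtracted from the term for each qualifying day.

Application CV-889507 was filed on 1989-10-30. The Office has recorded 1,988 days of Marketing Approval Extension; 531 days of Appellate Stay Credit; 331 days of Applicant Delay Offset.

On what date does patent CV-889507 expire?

Base term: filing date + 22 years → 30 October 2011.
Marketing Approval Extension: +1988 days → 9 April 2017.
Appellate Stay Credit: +531 days → 22 September 2018.
Applicant Delay Offset: −331 days → 26 October 2017.

2017-10-26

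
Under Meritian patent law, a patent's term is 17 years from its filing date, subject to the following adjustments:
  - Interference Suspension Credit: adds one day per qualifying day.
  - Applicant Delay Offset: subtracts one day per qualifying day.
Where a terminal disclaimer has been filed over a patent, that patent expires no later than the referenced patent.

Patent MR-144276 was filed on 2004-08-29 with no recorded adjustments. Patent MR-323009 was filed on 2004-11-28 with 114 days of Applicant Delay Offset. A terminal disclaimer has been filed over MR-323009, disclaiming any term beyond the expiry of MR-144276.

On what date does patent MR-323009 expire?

Natural term of MR-323009:
  Base: filing + 17 years → 28 November 2021.
  Applicant Delay Offset: −114 days → 6 August 2021.
Expiry of referenced patent MR-144276:
  Base: filing + 17 years → 29 August 2021.
Terminal disclaimer: MR-323009 expires on the earlier of 6 August 2021 and 29 August 2021.

August 6, 2021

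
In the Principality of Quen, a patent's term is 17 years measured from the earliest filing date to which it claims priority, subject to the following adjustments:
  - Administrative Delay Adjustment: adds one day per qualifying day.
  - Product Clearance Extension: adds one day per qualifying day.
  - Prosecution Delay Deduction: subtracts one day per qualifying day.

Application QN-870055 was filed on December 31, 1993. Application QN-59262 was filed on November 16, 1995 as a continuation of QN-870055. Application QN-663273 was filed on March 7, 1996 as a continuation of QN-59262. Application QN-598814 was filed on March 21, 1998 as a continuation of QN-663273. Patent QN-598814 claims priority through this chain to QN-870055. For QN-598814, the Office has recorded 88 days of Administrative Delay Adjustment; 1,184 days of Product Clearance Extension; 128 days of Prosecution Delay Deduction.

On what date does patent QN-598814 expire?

February 17, 2014

Earliest priority filing: 31 December 1993.
Base term: 31 December 1993 + 17 years → 31 December 2010.
Administrative Delay Adjustment: +88 days → 29 March 2011.
Product Clearance Extension: +1184 days → 25 June 2014.
Prosecution Delay Deduction: −128 days → 17 February 2014.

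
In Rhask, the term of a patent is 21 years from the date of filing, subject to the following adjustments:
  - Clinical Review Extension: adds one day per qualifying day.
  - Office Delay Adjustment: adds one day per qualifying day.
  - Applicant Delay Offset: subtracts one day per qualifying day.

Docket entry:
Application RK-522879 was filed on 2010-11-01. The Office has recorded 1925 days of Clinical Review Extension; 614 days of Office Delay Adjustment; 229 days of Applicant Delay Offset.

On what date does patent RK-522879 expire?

February 27, 2038

Base term: filing date + 21 years → 1 November 2031.
Clinical Review Extension: +1925 days → 7 February 2037.
Office Delay Adjustment: +614 days → 14 October 2038.
Applicant Delay Offset: −229 days → 27 February 2038.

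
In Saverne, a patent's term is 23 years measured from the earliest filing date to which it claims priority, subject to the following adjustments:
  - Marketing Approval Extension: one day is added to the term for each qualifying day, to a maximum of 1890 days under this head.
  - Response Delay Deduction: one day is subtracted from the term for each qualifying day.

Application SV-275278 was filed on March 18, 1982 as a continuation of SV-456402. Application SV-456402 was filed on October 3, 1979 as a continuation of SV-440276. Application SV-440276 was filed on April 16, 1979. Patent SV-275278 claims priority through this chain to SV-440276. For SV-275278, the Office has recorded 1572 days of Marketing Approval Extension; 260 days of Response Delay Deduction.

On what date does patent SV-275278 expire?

Earliest priority filing: 16 April 1979.
Base term: 16 April 1979 + 23 years → 16 April 2002.
Marketing Approval Extension: 1572 days (within the 1890-day cap) → +1572 days → 5 August 2006.
Response Delay Deduction: −260 days → 18 November 2005.

November 18, 2005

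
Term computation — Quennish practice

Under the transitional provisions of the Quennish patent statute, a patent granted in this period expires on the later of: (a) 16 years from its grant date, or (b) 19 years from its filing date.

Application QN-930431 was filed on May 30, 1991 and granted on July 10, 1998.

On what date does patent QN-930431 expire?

July 10, 2014

(a) grant + 16 years → 10 July 2014.
(b) filing + 19 years → 30 May 2010.
Later of the two: 10 July 2014.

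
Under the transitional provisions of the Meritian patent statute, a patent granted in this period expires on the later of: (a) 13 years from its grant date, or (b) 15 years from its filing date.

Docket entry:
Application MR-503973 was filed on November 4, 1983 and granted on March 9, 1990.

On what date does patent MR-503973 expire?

2003-03-09

(a) grant + 13 years → 9 March 2003.
(b) filing + 15 years → 4 November 1998.
Later of the two: 9 March 2003.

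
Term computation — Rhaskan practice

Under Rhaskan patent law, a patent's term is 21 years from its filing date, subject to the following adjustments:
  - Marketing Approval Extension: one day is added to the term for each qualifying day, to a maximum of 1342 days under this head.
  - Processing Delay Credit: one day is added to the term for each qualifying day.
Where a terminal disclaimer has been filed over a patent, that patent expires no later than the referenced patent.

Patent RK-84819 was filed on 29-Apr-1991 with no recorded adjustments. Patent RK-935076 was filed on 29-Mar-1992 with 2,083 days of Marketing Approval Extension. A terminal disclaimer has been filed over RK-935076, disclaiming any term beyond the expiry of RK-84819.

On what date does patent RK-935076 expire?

Natural term of RK-935076:
  Base: filing + 21 years → 29 March 2013.
  Marketing Approval Extension: 2083 days claimed exceeds the 1342-day cap, so +1342 days → 30 November 2016.
Expiry of referenced patent RK-84819:
  Base: filing + 21 years → 29 April 2012.
Terminal disclaimer: RK-935076 expires on the earlier of 30 November 2016 and 29 April 2012.

2012-04-29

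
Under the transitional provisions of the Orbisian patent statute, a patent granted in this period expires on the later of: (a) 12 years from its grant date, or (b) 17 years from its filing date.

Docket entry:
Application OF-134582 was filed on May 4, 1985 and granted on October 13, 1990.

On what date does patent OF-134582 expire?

2002-10-13

(a) grant + 12 years → 13 October 2002.
(b) filing + 17 years → 4 May 2002.
Later of the two: 13 October 2002.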